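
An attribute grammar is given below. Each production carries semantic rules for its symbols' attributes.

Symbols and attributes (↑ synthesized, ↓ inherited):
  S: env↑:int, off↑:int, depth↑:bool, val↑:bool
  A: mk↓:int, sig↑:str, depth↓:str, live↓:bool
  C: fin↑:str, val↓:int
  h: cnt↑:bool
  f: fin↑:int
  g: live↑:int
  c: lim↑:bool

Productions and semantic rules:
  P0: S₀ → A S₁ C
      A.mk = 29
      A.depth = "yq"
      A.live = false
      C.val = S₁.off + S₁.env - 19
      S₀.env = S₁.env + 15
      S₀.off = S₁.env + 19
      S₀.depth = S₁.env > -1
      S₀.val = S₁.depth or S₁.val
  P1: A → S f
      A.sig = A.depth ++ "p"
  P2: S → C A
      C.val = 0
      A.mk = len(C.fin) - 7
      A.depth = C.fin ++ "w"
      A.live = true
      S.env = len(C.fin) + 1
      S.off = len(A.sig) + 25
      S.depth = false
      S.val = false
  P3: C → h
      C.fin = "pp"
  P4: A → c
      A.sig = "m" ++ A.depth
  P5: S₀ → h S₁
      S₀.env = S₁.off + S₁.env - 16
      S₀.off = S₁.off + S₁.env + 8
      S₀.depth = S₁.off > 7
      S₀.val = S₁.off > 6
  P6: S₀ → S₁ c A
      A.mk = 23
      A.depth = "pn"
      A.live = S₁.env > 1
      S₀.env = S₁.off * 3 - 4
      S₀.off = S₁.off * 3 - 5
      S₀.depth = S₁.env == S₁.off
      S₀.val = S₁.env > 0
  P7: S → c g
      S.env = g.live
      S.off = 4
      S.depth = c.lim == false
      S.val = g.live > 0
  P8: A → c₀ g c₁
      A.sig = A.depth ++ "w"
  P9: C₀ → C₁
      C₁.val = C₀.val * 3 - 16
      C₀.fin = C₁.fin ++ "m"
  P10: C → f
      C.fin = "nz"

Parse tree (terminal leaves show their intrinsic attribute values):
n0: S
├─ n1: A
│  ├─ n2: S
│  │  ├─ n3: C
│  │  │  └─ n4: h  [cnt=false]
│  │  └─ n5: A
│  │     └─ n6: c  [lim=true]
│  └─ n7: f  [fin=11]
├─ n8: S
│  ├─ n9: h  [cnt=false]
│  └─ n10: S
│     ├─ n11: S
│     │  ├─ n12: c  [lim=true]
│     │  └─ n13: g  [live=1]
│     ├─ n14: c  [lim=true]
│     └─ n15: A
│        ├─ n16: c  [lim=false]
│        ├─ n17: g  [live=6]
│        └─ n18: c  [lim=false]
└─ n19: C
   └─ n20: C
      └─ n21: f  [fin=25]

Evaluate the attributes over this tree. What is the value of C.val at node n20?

1. n1.mk = 29  [29]
2. n1.depth = "yq"  ["yq"]
3. n1.live = false  [false]
4. n3.val = 0  [0]
5. n4.cnt = false  [terminal]
6. n3.fin = "pp"  ["pp"]
7. n5.mk = -5  [len(C.fin) - 7]
8. n5.depth = "ppw"  [C.fin ++ "w"]
9. n5.live = true  [true]
10. n6.lim = true  [terminal]
11. n5.sig = "mppw"  ["m" ++ A.depth]
12. n2.env = 3  [len(C.fin) + 1]
13. n2.off = 29  [len(A.sig) + 25]
14. n2.depth = false  [false]
15. n2.val = false  [false]
16. n7.fin = 11  [terminal]
17. n1.sig = "yqp"  [A.depth ++ "p"]
18. n9.cnt = false  [terminal]
19. n12.lim = true  [terminal]
20. n13.live = 1  [terminal]
21. n11.env = 1  [g.live]
22. n11.off = 4  [4]
23. n11.depth = false  [c.lim == false]
24. n11.val = true  [g.live > 0]
25. n14.lim = true  [terminal]
26. n15.mk = 23  [23]
27. n15.depth = "pn"  ["pn"]
28. n15.live = false  [S₁.env > 1]
29. n16.lim = false  [terminal]
30. n17.live = 6  [terminal]
31. n18.lim = false  [terminal]
32. n15.sig = "pnw"  [A.depth ++ "w"]
33. n10.env = 8  [S₁.off * 3 - 4]
34. n10.off = 7  [S₁.off * 3 - 5]
35. n10.depth = false  [S₁.env == S₁.off]
36. n10.val = true  [S₁.env > 0]
37. n8.env = -1  [S₁.off + S₁.env - 16]
38. n8.off = 23  [S₁.off + S₁.env + 8]
39. n8.depth = false  [S₁.off > 7]
40. n8.val = true  [S₁.off > 6]
41. n19.val = 3  [S₁.off + S₁.env - 19]
42. n20.val = -7  [C₀.val * 3 - 16]
43. n21.fin = 25  [terminal]
44. n20.fin = "nz"  ["nz"]
45. n19.fin = "nzm"  [C₁.fin ++ "m"]
46. n0.env = 14  [S₁.env + 15]
47. n0.off = 18  [S₁.env + 19]
48. n0.depth = false  [S₁.env > -1]
49. n0.val = true  [S₁.depth or S₁.val]

-7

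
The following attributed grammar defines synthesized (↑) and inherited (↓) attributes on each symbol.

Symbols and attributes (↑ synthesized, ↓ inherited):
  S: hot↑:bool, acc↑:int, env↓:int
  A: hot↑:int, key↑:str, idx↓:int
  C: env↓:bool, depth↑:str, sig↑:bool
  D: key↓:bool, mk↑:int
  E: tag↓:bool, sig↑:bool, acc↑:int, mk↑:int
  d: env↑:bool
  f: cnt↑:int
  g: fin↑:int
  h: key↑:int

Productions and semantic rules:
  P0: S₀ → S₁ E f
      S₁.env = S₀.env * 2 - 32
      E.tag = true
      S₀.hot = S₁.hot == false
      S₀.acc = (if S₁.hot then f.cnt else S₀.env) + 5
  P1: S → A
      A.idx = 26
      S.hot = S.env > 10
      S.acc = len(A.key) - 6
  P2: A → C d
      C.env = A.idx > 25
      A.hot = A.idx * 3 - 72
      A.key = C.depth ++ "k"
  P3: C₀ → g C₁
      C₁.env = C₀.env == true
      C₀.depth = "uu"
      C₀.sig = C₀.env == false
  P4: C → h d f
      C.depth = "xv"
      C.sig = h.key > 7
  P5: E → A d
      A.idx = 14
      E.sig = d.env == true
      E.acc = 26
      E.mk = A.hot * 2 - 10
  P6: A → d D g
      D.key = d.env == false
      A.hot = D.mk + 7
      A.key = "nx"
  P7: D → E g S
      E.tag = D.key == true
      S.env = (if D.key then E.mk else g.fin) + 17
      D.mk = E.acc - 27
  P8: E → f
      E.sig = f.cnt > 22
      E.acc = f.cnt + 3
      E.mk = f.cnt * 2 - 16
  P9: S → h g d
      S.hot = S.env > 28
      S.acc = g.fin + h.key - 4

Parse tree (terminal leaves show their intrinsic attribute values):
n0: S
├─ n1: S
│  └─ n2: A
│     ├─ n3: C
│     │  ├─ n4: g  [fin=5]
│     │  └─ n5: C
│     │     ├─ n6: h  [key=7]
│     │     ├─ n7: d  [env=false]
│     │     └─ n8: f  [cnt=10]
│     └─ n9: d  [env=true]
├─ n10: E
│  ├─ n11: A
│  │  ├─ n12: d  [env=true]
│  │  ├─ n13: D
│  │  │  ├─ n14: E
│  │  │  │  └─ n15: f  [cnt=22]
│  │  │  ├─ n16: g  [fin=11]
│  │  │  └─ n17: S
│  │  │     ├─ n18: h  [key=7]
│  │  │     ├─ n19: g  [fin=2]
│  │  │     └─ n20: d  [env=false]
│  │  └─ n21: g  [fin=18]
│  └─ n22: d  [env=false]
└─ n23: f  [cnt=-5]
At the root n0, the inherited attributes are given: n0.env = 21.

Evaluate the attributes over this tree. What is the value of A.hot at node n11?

1. n0.env = 21  [given at root]
2. n1.env = 10  [S₀.env * 2 - 32]
3. n2.idx = 26  [26]
4. n3.env = true  [A.idx > 25]
5. n4.fin = 5  [terminal]
6. n5.env = true  [C₀.env == true]
7. n6.key = 7  [terminal]
8. n7.env = false  [terminal]
9. n8.cnt = 10  [terminal]
10. n5.depth = "xv"  ["xv"]
11. n5.sig = false  [h.key > 7]
12. n3.depth = "uu"  ["uu"]
13. n3.sig = false  [C₀.env == false]
14. n9.env = true  [terminal]
15. n2.hot = 6  [A.idx * 3 - 72]
16. n2.key = "uuk"  [C.depth ++ "k"]
17. n1.hot = false  [S.env > 10]
18. n1.acc = -3  [len(A.key) - 6]
19. n10.tag = true  [true]
20. n11.idx = 14  [14]
21. n12.env = true  [terminal]
22. n13.key = false  [d.env == false]
23. n14.tag = false  [D.key == true]
24. n15.cnt = 22  [terminal]
25. n14.sig = false  [f.cnt > 22]
26. n14.acc = 25  [f.cnt + 3]
27. n14.mk = 28  [f.cnt * 2 - 16]
28. n16.fin = 11  [terminal]
29. n17.env = 28  [(if D.key then E.mk else g.fin) + 17]
30. n18.key = 7  [terminal]
31. n19.fin = 2  [terminal]
32. n20.env = false  [terminal]
33. n17.hot = false  [S.env > 28]
34. n17.acc = 5  [g.fin + h.key - 4]
35. n13.mk = -2  [E.acc - 27]
36. n21.fin = 18  [terminal]
37. n11.hot = 5  [D.mk + 7]
38. n11.key = "nx"  ["nx"]
39. n22.env = false  [terminal]
40. n10.sig = false  [d.env == true]
41. n10.acc = 26  [26]
42. n10.mk = 0  [A.hot * 2 - 10]
43. n23.cnt = -5  [terminal]
44. n0.hot = true  [S₁.hot == false]
45. n0.acc = 26  [(if S₁.hot then f.cnt else S₀.env) + 5]

5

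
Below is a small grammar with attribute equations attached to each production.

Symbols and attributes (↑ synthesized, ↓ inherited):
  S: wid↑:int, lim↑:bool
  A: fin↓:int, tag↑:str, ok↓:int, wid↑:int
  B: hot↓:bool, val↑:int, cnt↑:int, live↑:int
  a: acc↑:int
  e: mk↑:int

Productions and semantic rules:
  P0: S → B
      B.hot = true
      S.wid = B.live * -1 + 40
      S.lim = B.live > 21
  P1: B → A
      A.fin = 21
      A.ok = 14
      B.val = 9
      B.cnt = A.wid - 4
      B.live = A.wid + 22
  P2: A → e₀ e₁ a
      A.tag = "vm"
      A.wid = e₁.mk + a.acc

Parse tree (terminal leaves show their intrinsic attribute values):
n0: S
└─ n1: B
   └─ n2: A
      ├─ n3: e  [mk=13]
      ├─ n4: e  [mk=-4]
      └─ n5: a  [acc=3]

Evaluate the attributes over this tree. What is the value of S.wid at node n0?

19

1. n1.hot = true  [true]
2. n2.fin = 21  [21]
3. n2.ok = 14  [14]
4. n3.mk = 13  [terminal]
5. n4.mk = -4  [terminal]
6. n5.acc = 3  [terminal]
7. n2.tag = "vm"  ["vm"]
8. n2.wid = -1  [e₁.mk + a.acc]
9. n1.val = 9  [9]
10. n1.cnt = -5  [A.wid - 4]
11. n1.live = 21  [A.wid + 22]
12. n0.wid = 19  [B.live * -1 + 40]
13. n0.lim = false  [B.live > 21]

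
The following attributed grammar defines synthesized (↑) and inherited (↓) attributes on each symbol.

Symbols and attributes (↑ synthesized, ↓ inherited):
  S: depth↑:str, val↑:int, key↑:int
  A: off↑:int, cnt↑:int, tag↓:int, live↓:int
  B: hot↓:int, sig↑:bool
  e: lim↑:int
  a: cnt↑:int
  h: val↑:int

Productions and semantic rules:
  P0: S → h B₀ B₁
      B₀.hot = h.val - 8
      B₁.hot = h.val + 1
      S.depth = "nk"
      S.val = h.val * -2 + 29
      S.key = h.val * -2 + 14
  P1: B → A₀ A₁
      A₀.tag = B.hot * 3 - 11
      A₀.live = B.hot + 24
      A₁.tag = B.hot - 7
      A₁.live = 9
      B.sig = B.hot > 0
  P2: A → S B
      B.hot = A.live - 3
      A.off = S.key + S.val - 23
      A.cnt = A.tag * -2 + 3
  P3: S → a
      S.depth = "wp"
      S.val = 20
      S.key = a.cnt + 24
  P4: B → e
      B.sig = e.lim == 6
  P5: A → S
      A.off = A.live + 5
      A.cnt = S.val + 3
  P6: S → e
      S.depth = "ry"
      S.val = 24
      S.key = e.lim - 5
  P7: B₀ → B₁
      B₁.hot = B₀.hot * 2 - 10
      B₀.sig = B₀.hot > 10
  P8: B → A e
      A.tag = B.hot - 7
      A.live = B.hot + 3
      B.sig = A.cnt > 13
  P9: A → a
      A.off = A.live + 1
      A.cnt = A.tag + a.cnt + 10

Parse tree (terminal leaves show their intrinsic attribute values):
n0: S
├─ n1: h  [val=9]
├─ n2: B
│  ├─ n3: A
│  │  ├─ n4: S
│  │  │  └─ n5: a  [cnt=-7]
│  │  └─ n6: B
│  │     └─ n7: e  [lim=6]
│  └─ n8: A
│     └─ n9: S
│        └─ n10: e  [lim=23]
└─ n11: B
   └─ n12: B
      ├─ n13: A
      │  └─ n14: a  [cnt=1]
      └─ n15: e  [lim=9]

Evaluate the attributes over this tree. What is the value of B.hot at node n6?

22

1. n1.val = 9  [terminal]
2. n2.hot = 1  [h.val - 8]
3. n3.tag = -8  [B.hot * 3 - 11]
4. n3.live = 25  [B.hot + 24]
5. n5.cnt = -7  [terminal]
6. n4.depth = "wp"  ["wp"]
7. n4.val = 20  [20]
8. n4.key = 17  [a.cnt + 24]
9. n6.hot = 22  [A.live - 3]
10. n7.lim = 6  [terminal]
11. n6.sig = true  [e.lim == 6]
12. n3.off = 14  [S.key + S.val - 23]
13. n3.cnt = 19  [A.tag * -2 + 3]
14. n8.tag = -6  [B.hot - 7]
15. n8.live = 9  [9]
16. n10.lim = 23  [terminal]
17. n9.depth = "ry"  ["ry"]
18. n9.val = 24  [24]
19. n9.key = 18  [e.lim - 5]
20. n8.off = 14  [A.live + 5]
21. n8.cnt = 27  [S.val + 3]
22. n2.sig = true  [B.hot > 0]
23. n11.hot = 10  [h.val + 1]
24. n12.hot = 10  [B₀.hot * 2 - 10]
25. n13.tag = 3  [B.hot - 7]
26. n13.live = 13  [B.hot + 3]
27. n14.cnt = 1  [terminal]
28. n13.off = 14  [A.live + 1]
29. n13.cnt = 14  [A.tag + a.cnt + 10]
30. n15.lim = 9  [terminal]
31. n12.sig = true  [A.cnt > 13]
32. n11.sig = false  [B₀.hot > 10]
33. n0.depth = "nk"  ["nk"]
34. n0.val = 11  [h.val * -2 + 29]
35. n0.key = -4  [h.val * -2 + 14]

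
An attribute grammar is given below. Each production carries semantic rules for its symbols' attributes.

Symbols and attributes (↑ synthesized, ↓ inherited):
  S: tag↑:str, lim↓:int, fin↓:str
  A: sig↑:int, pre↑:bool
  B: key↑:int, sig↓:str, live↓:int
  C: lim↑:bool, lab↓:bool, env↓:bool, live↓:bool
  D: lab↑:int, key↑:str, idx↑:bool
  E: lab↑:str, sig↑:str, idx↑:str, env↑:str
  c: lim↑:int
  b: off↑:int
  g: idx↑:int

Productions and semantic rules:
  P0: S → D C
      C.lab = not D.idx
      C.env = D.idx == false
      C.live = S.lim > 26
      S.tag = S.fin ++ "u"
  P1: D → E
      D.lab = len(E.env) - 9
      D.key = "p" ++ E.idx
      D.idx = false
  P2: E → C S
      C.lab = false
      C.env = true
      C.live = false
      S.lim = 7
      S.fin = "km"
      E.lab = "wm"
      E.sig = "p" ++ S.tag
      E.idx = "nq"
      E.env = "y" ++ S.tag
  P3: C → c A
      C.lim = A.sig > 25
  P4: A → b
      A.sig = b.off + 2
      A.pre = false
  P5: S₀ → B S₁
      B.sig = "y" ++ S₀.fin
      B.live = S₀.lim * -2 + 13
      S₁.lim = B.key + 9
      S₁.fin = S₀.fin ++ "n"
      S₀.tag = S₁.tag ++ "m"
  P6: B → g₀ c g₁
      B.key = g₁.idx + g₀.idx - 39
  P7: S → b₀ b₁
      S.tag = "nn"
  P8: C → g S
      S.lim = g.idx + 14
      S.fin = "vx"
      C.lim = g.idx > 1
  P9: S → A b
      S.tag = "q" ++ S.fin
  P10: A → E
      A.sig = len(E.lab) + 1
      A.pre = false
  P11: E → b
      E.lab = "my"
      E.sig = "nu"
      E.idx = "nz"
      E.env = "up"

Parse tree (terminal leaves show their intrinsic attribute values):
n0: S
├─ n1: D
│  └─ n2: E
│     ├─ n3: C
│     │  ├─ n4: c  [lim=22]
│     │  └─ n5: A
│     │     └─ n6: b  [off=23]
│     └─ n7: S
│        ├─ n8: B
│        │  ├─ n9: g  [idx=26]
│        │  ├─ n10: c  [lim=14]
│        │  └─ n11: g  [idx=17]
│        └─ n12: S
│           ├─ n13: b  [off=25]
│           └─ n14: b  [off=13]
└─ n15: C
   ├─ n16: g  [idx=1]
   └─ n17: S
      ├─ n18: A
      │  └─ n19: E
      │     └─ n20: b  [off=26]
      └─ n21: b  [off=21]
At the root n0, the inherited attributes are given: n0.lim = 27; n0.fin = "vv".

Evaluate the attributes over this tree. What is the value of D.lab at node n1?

-5

1. n0.lim = 27  [given at root]
2. n0.fin = "vv"  [given at root]
3. n3.lab = false  [false]
4. n3.env = true  [true]
5. n3.live = false  [false]
6. n4.lim = 22  [terminal]
7. n6.off = 23  [terminal]
8. n5.sig = 25  [b.off + 2]
9. n5.pre = false  [false]
10. n3.lim = false  [A.sig > 25]
11. n7.lim = 7  [7]
12. n7.fin = "km"  ["km"]
13. n8.sig = "ykm"  ["y" ++ S₀.fin]
14. n8.live = -1  [S₀.lim * -2 + 13]
15. n9.idx = 26  [terminal]
16. n10.lim = 14  [terminal]
17. n11.idx = 17  [terminal]
18. n8.key = 4  [g₁.idx + g₀.idx - 39]
19. n12.lim = 13  [B.key + 9]
20. n12.fin = "kmn"  [S₀.fin ++ "n"]
21. n13.off = 25  [terminal]
22. n14.off = 13  [terminal]
23. n12.tag = "nn"  ["nn"]
24. n7.tag = "nnm"  [S₁.tag ++ "m"]
25. n2.lab = "wm"  ["wm"]
26. n2.sig = "pnnm"  ["p" ++ S.tag]
27. n2.idx = "nq"  ["nq"]
28. n2.env = "ynnm"  ["y" ++ S.tag]
29. n1.lab = -5  [len(E.env) - 9]
30. n1.key = "pnq"  ["p" ++ E.idx]
31. n1.idx = false  [false]
32. n15.lab = true  [not D.idx]
33. n15.env = true  [D.idx == false]
34. n15.live = true  [S.lim > 26]
35. n16.idx = 1  [terminal]
36. n17.lim = 15  [g.idx + 14]
37. n17.fin = "vx"  ["vx"]
38. n20.off = 26  [terminal]
39. n19.lab = "my"  ["my"]
40. n19.sig = "nu"  ["nu"]
41. n19.idx = "nz"  ["nz"]
42. n19.env = "up"  ["up"]
43. n18.sig = 3  [len(E.lab) + 1]
44. n18.pre = false  [false]
45. n21.off = 21  [terminal]
46. n17.tag = "qvx"  ["q" ++ S.fin]
47. n15.lim = false  [g.idx > 1]
48. n0.tag = "vvu"  [S.fin ++ "u"]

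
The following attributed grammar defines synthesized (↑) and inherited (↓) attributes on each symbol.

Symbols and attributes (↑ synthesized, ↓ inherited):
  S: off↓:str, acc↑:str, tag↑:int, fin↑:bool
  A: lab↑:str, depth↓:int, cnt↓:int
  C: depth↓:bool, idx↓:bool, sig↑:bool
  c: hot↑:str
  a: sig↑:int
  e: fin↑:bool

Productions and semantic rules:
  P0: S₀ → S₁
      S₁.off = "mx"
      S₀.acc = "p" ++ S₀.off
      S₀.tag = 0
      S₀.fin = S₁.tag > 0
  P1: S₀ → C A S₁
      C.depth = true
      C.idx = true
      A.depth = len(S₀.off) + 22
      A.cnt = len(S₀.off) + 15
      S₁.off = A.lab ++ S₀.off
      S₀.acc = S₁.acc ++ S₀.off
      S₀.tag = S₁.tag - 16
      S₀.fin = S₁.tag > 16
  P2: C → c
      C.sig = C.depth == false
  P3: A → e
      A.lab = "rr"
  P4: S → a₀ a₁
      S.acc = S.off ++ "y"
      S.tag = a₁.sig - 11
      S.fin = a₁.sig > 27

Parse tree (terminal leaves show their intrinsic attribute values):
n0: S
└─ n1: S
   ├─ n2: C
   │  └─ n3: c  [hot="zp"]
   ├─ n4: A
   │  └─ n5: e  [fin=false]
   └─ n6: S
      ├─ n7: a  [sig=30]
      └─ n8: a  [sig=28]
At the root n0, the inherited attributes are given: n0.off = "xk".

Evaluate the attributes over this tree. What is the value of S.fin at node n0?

1. n0.off = "xk"  [given at root]
2. n1.off = "mx"  ["mx"]
3. n2.depth = true  [true]
4. n2.idx = true  [true]
5. n3.hot = "zp"  [terminal]
6. n2.sig = false  [C.depth == false]
7. n4.depth = 24  [len(S₀.off) + 22]
8. n4.cnt = 17  [len(S₀.off) + 15]
9. n5.fin = false  [terminal]
10. n4.lab = "rr"  ["rr"]
11. n6.off = "rrmx"  [A.lab ++ S₀.off]
12. n7.sig = 30  [terminal]
13. n8.sig = 28  [terminal]
14. n6.acc = "rrmxy"  [S.off ++ "y"]
15. n6.tag = 17  [a₁.sig - 11]
16. n6.fin = true  [a₁.sig > 27]
17. n1.acc = "rrmxymx"  [S₁.acc ++ S₀.off]
18. n1.tag = 1  [S₁.tag - 16]
19. n1.fin = true  [S₁.tag > 16]
20. n0.acc = "pxk"  ["p" ++ S₀.off]
21. n0.tag = 0  [0]
22. n0.fin = true  [S₁.tag > 0]

true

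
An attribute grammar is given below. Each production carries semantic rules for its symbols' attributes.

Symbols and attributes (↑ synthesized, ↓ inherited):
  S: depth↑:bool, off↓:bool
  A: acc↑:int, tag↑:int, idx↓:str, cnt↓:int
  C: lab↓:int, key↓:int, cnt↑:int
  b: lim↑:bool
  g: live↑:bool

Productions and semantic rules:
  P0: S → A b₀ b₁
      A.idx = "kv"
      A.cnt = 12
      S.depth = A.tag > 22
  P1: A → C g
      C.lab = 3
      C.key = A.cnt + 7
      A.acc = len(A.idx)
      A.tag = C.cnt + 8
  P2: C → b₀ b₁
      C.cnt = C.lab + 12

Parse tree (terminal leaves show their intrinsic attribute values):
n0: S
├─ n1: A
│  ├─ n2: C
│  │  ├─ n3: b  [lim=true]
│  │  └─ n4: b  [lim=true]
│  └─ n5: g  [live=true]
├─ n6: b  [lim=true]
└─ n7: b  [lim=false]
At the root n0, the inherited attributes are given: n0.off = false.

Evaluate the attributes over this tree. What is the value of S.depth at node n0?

true

1. n0.off = false  [given at root]
2. n1.idx = "kv"  ["kv"]
3. n1.cnt = 12  [12]
4. n2.lab = 3  [3]
5. n2.key = 19  [A.cnt + 7]
6. n3.lim = true  [terminal]
7. n4.lim = true  [terminal]
8. n2.cnt = 15  [C.lab + 12]
9. n5.live = true  [terminal]
10. n1.acc = 2  [len(A.idx)]
11. n1.tag = 23  [C.cnt + 8]
12. n6.lim = true  [terminal]
13. n7.lim = false  [terminal]
14. n0.depth = true  [A.tag > 22]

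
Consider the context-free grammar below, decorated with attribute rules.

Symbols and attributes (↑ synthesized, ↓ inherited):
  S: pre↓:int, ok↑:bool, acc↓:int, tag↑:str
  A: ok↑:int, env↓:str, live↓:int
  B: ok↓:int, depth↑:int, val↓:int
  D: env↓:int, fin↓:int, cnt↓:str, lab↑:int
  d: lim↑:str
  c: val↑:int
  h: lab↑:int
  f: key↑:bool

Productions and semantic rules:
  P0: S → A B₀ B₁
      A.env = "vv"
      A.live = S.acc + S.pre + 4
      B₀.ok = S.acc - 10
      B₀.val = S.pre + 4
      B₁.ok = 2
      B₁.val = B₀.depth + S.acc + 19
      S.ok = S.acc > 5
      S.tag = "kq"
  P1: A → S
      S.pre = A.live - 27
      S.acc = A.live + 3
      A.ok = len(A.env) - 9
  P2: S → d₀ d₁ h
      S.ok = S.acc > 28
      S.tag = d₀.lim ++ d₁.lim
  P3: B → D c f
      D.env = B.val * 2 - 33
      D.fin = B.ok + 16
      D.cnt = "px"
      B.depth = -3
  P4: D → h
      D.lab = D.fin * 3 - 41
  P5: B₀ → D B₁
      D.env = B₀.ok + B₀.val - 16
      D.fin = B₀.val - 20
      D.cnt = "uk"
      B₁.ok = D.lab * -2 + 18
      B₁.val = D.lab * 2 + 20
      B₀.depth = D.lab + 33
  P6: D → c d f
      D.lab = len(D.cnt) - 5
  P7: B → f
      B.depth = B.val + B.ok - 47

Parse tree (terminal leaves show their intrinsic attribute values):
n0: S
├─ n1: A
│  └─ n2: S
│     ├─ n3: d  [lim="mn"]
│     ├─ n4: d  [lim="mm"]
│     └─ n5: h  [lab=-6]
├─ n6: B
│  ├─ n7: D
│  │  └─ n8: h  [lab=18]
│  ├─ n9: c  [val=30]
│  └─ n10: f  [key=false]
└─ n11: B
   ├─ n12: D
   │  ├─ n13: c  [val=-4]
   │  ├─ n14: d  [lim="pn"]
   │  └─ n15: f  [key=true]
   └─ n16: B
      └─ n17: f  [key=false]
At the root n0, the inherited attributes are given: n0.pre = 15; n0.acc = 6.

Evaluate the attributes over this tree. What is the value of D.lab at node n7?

1. n0.pre = 15  [given at root]
2. n0.acc = 6  [given at root]
3. n1.env = "vv"  ["vv"]
4. n1.live = 25  [S.acc + S.pre + 4]
5. n2.pre = -2  [A.live - 27]
6. n2.acc = 28  [A.live + 3]
7. n3.lim = "mn"  [terminal]
8. n4.lim = "mm"  [terminal]
9. n5.lab = -6  [terminal]
10. n2.ok = false  [S.acc > 28]
11. n2.tag = "mnmm"  [d₀.lim ++ d₁.lim]
12. n1.ok = -7  [len(A.env) - 9]
13. n6.ok = -4  [S.acc - 10]
14. n6.val = 19  [S.pre + 4]
15. n7.env = 5  [B.val * 2 - 33]
16. n7.fin = 12  [B.ok + 16]
17. n7.cnt = "px"  ["px"]
18. n8.lab = 18  [terminal]
19. n7.lab = -5  [D.fin * 3 - 41]
20. n9.val = 30  [terminal]
21. n10.key = false  [terminal]
22. n6.depth = -3  [-3]
23. n11.ok = 2  [2]
24. n11.val = 22  [B₀.depth + S.acc + 19]
25. n12.env = 8  [B₀.ok + B₀.val - 16]
26. n12.fin = 2  [B₀.val - 20]
27. n12.cnt = "uk"  ["uk"]
28. n13.val = -4  [terminal]
29. n14.lim = "pn"  [terminal]
30. n15.key = true  [terminal]
31. n12.lab = -3  [len(D.cnt) - 5]
32. n16.ok = 24  [D.lab * -2 + 18]
33. n16.val = 14  [D.lab * 2 + 20]
34. n17.key = false  [terminal]
35. n16.depth = -9  [B.val + B.ok - 47]
36. n11.depth = 30  [D.lab + 33]
37. n0.ok = true  [S.acc > 5]
38. n0.tag = "kq"  ["kq"]

-5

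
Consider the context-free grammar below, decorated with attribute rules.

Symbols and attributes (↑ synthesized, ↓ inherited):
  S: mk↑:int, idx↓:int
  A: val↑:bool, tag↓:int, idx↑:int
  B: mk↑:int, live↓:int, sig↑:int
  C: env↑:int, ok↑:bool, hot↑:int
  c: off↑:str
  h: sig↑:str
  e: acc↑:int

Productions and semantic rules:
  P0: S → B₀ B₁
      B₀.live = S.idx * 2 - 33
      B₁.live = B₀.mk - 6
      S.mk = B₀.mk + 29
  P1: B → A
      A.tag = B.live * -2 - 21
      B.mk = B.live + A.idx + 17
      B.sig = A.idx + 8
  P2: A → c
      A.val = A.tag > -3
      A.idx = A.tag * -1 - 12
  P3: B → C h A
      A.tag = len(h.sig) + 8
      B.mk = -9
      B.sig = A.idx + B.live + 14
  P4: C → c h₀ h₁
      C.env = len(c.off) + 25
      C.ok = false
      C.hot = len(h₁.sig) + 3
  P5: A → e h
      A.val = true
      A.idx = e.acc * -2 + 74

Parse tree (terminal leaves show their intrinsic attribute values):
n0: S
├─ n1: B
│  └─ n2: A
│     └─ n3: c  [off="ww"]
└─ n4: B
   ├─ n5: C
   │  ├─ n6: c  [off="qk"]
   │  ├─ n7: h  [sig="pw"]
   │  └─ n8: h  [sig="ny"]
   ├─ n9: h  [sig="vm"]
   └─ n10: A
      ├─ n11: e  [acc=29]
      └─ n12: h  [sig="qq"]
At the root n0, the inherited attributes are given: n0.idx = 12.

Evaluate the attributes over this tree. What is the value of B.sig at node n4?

1. n0.idx = 12  [given at root]
2. n1.live = -9  [S.idx * 2 - 33]
3. n2.tag = -3  [B.live * -2 - 21]
4. n3.off = "ww"  [terminal]
5. n2.val = false  [A.tag > -3]
6. n2.idx = -9  [A.tag * -1 - 12]
7. n1.mk = -1  [B.live + A.idx + 17]
8. n1.sig = -1  [A.idx + 8]
9. n4.live = -7  [B₀.mk - 6]
10. n6.off = "qk"  [terminal]
11. n7.sig = "pw"  [terminal]
12. n8.sig = "ny"  [terminal]
13. n5.env = 27  [len(c.off) + 25]
14. n5.ok = false  [false]
15. n5.hot = 5  [len(h₁.sig) + 3]
16. n9.sig = "vm"  [terminal]
17. n10.tag = 10  [len(h.sig) + 8]
18. n11.acc = 29  [terminal]
19. n12.sig = "qq"  [terminal]
20. n10.val = true  [true]
21. n10.idx = 16  [e.acc * -2 + 74]
22. n4.mk = -9  [-9]
23. n4.sig = 23  [A.idx + B.live + 14]
24. n0.mk = 28  [B₀.mk + 29]

23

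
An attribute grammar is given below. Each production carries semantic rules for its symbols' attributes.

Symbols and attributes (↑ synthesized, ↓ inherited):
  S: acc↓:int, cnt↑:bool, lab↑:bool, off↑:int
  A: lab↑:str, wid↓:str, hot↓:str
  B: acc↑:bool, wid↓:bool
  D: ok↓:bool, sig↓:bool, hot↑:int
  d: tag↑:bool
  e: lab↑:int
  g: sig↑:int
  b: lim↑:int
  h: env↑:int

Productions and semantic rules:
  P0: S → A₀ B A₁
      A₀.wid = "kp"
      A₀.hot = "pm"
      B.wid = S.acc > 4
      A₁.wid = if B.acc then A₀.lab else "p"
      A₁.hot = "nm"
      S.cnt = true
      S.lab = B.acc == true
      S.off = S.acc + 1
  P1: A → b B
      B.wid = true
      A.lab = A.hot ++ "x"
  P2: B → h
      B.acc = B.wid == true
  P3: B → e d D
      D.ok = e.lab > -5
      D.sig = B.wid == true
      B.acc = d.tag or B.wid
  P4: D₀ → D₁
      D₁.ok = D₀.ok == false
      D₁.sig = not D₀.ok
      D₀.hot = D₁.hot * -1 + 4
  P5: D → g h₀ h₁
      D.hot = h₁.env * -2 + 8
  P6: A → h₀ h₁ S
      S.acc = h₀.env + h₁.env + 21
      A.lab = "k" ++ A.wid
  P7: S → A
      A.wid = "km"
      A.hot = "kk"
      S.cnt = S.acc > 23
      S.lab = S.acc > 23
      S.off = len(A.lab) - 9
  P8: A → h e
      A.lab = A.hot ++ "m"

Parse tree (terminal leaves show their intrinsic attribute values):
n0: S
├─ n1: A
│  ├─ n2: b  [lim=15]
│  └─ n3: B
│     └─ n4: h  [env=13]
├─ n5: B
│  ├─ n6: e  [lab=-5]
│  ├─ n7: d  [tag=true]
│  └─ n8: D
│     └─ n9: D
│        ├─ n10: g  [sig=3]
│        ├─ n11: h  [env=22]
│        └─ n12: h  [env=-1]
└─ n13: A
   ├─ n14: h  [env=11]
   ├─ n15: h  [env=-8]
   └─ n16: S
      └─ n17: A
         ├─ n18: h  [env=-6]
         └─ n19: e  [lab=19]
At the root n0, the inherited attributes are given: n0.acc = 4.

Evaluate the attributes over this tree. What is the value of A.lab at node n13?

"kpmx"

1. n0.acc = 4  [given at root]
2. n1.wid = "kp"  ["kp"]
3. n1.hot = "pm"  ["pm"]
4. n2.lim = 15  [terminal]
5. n3.wid = true  [true]
6. n4.env = 13  [terminal]
7. n3.acc = true  [B.wid == true]
8. n1.lab = "pmx"  [A.hot ++ "x"]
9. n5.wid = false  [S.acc > 4]
10. n6.lab = -5  [terminal]
11. n7.tag = true  [terminal]
12. n8.ok = false  [e.lab > -5]
13. n8.sig = false  [B.wid == true]
14. n9.ok = true  [D₀.ok == false]
15. n9.sig = true  [not D₀.ok]
16. n10.sig = 3  [terminal]
17. n11.env = 22  [terminal]
18. n12.env = -1  [terminal]
19. n9.hot = 10  [h₁.env * -2 + 8]
20. n8.hot = -6  [D₁.hot * -1 + 4]
21. n5.acc = true  [d.tag or B.wid]
22. n13.wid = "pmx"  [if B.acc then A₀.lab else "p"]
23. n13.hot = "nm"  ["nm"]
24. n14.env = 11  [terminal]
25. n15.env = -8  [terminal]
26. n16.acc = 24  [h₀.env + h₁.env + 21]
27. n17.wid = "km"  ["km"]
28. n17.hot = "kk"  ["kk"]
29. n18.env = -6  [terminal]
30. n19.lab = 19  [terminal]
31. n17.lab = "kkm"  [A.hot ++ "m"]
32. n16.cnt = true  [S.acc > 23]
33. n16.lab = true  [S.acc > 23]
34. n16.off = -6  [len(A.lab) - 9]
35. n13.lab = "kpmx"  ["k" ++ A.wid]
36. n0.cnt = true  [true]
37. n0.lab = true  [B.acc == true]
38. n0.off = 5  [S.acc + 1]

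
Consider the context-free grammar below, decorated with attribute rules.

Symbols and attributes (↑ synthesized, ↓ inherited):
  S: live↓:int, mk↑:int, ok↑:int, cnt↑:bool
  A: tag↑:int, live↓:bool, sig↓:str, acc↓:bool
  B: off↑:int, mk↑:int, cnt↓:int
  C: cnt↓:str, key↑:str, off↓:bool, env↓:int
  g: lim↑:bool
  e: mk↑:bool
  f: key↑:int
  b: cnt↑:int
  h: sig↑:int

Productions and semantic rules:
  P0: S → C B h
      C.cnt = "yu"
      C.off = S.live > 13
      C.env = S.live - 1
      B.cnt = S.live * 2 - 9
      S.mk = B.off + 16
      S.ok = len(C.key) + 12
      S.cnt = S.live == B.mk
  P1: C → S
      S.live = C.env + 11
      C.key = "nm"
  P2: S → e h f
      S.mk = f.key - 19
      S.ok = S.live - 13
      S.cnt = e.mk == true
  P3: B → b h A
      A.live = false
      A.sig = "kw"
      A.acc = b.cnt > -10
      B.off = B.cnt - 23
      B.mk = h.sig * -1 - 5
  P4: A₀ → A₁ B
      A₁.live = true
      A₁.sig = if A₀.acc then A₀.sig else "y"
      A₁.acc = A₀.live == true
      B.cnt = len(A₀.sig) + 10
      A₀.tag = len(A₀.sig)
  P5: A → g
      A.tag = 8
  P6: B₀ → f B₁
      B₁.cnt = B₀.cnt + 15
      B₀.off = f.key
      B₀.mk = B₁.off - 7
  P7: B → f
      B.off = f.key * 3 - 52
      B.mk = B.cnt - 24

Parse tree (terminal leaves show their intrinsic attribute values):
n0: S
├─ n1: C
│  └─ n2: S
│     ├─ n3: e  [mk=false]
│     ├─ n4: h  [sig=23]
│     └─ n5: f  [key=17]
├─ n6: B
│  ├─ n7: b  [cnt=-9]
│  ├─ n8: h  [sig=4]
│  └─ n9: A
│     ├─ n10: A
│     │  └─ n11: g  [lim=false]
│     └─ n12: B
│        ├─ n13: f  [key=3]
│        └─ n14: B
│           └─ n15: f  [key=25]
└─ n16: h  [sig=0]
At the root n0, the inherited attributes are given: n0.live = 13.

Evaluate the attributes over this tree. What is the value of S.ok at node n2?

10

1. n0.live = 13  [given at root]
2. n1.cnt = "yu"  ["yu"]
3. n1.off = false  [S.live > 13]
4. n1.env = 12  [S.live - 1]
5. n2.live = 23  [C.env + 11]
6. n3.mk = false  [terminal]
7. n4.sig = 23  [terminal]
8. n5.key = 17  [terminal]
9. n2.mk = -2  [f.key - 19]
10. n2.ok = 10  [S.live - 13]
11. n2.cnt = false  [e.mk == true]
12. n1.key = "nm"  ["nm"]
13. n6.cnt = 17  [S.live * 2 - 9]
14. n7.cnt = -9  [terminal]
15. n8.sig = 4  [terminal]
16. n9.live = false  [false]
17. n9.sig = "kw"  ["kw"]
18. n9.acc = true  [b.cnt > -10]
19. n10.live = true  [true]
20. n10.sig = "kw"  [if A₀.acc then A₀.sig else "y"]
21. n10.acc = false  [A₀.live == true]
22. n11.lim = false  [terminal]
23. n10.tag = 8  [8]
24. n12.cnt = 12  [len(A₀.sig) + 10]
25. n13.key = 3  [terminal]
26. n14.cnt = 27  [B₀.cnt + 15]
27. n15.key = 25  [terminal]
28. n14.off = 23  [f.key * 3 - 52]
29. n14.mk = 3  [B.cnt - 24]
30. n12.off = 3  [f.key]
31. n12.mk = 16  [B₁.off - 7]
32. n9.tag = 2  [len(A₀.sig)]
33. n6.off = -6  [B.cnt - 23]
34. n6.mk = -9  [h.sig * -1 - 5]
35. n16.sig = 0  [terminal]
36. n0.mk = 10  [B.off + 16]
37. n0.ok = 14  [len(C.key) + 12]
38. n0.cnt = false  [S.live == B.mk]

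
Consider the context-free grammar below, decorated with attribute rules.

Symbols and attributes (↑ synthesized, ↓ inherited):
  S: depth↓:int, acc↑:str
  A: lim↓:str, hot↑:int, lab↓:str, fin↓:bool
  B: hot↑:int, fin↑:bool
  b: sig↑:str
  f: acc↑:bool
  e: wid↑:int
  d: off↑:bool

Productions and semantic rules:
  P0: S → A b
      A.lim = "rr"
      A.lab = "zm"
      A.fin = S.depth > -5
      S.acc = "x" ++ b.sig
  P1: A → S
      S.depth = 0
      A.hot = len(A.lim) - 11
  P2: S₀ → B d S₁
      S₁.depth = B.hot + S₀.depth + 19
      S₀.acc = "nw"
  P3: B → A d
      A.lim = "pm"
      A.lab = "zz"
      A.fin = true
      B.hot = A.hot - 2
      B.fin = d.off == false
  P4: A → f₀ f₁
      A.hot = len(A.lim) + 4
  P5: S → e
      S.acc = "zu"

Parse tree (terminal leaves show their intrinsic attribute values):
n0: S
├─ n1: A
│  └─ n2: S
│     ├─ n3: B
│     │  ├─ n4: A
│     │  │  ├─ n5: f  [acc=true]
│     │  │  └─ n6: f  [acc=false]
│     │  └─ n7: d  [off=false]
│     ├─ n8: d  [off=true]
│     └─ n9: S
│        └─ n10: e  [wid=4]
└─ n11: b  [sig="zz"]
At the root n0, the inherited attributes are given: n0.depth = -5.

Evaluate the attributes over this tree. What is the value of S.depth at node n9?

23

1. n0.depth = -5  [given at root]
2. n1.lim = "rr"  ["rr"]
3. n1.lab = "zm"  ["zm"]
4. n1.fin = false  [S.depth > -5]
5. n2.depth = 0  [0]
6. n4.lim = "pm"  ["pm"]
7. n4.lab = "zz"  ["zz"]
8. n4.fin = true  [true]
9. n5.acc = true  [terminal]
10. n6.acc = false  [terminal]
11. n4.hot = 6  [len(A.lim) + 4]
12. n7.off = false  [terminal]
13. n3.hot = 4  [A.hot - 2]
14. n3.fin = true  [d.off == false]
15. n8.off = true  [terminal]
16. n9.depth = 23  [B.hot + S₀.depth + 19]
17. n10.wid = 4  [terminal]
18. n9.acc = "zu"  ["zu"]
19. n2.acc = "nw"  ["nw"]
20. n1.hot = -9  [len(A.lim) - 11]
21. n11.sig = "zz"  [terminal]
22. n0.acc = "xzz"  ["x" ++ b.sig]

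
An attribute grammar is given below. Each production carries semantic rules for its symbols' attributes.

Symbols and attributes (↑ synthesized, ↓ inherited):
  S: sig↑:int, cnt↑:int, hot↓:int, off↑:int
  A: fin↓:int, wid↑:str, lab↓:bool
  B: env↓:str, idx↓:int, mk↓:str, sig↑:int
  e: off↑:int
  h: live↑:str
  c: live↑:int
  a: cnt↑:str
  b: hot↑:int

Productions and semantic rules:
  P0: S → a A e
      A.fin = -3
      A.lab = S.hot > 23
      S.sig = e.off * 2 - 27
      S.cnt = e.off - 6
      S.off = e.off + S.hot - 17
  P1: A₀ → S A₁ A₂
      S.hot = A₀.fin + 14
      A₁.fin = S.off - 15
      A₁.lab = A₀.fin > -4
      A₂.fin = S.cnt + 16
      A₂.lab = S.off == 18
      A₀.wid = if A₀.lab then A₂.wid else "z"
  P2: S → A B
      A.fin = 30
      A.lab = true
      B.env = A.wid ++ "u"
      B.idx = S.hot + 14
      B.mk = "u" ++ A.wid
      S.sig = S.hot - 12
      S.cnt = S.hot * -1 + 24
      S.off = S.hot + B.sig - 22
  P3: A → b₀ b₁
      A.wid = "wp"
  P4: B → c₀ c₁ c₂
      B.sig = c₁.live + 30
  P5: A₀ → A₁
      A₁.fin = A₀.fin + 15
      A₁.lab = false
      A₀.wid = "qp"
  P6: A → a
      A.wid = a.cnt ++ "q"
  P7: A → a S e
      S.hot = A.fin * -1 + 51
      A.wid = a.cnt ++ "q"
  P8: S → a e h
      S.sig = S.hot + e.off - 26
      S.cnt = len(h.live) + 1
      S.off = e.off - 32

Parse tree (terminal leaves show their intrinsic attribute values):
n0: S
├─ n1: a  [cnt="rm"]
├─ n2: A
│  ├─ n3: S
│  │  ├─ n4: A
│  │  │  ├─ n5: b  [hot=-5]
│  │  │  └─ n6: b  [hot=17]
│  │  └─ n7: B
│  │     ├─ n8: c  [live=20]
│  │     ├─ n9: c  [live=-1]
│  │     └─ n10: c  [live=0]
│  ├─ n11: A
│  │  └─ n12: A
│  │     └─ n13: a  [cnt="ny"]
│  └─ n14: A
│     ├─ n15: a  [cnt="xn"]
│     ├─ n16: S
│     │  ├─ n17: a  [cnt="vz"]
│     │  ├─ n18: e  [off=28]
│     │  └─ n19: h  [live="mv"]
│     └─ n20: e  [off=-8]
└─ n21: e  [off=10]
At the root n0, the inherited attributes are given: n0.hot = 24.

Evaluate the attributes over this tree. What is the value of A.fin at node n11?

3

1. n0.hot = 24  [given at root]
2. n1.cnt = "rm"  [terminal]
3. n2.fin = -3  [-3]
4. n2.lab = true  [S.hot > 23]
5. n3.hot = 11  [A₀.fin + 14]
6. n4.fin = 30  [30]
7. n4.lab = true  [true]
8. n5.hot = -5  [terminal]
9. n6.hot = 17  [terminal]
10. n4.wid = "wp"  ["wp"]
11. n7.env = "wpu"  [A.wid ++ "u"]
12. n7.idx = 25  [S.hot + 14]
13. n7.mk = "uwp"  ["u" ++ A.wid]
14. n8.live = 20  [terminal]
15. n9.live = -1  [terminal]
16. n10.live = 0  [terminal]
17. n7.sig = 29  [c₁.live + 30]
18. n3.sig = -1  [S.hot - 12]
19. n3.cnt = 13  [S.hot * -1 + 24]
20. n3.off = 18  [S.hot + B.sig - 22]
21. n11.fin = 3  [S.off - 15]
22. n11.lab = true  [A₀.fin > -4]
23. n12.fin = 18  [A₀.fin + 15]
24. n12.lab = false  [false]
25. n13.cnt = "ny"  [terminal]
26. n12.wid = "nyq"  [a.cnt ++ "q"]
27. n11.wid = "qp"  ["qp"]
28. n14.fin = 29  [S.cnt + 16]
29. n14.lab = true  [S.off == 18]
30. n15.cnt = "xn"  [terminal]
31. n16.hot = 22  [A.fin * -1 + 51]
32. n17.cnt = "vz"  [terminal]
33. n18.off = 28  [terminal]
34. n19.live = "mv"  [terminal]
35. n16.sig = 24  [S.hot + e.off - 26]
36. n16.cnt = 3  [len(h.live) + 1]
37. n16.off = -4  [e.off - 32]
38. n20.off = -8  [terminal]
39. n14.wid = "xnq"  [a.cnt ++ "q"]
40. n2.wid = "xnq"  [if A₀.lab then A₂.wid else "z"]
41. n21.off = 10  [terminal]
42. n0.sig = -7  [e.off * 2 - 27]
43. n0.cnt = 4  [e.off - 6]
44. n0.off = 17  [e.off + S.hot - 17]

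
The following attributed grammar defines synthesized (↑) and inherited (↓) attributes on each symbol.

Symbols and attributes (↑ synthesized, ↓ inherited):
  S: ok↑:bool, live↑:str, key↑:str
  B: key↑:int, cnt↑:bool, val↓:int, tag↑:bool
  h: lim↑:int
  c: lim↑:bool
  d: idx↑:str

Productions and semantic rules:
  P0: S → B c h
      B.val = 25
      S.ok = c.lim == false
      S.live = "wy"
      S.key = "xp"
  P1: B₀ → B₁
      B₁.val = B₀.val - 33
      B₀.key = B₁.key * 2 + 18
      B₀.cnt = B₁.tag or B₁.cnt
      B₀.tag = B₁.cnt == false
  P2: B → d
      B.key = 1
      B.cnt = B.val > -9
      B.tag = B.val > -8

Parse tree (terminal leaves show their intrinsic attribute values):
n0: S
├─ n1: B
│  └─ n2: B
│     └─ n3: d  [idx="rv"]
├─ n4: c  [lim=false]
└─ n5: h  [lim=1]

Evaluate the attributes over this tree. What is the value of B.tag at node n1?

false

1. n1.val = 25  [25]
2. n2.val = -8  [B₀.val - 33]
3. n3.idx = "rv"  [terminal]
4. n2.key = 1  [1]
5. n2.cnt = true  [B.val > -9]
6. n2.tag = false  [B.val > -8]
7. n1.key = 20  [B₁.key * 2 + 18]
8. n1.cnt = true  [B₁.tag or B₁.cnt]
9. n1.tag = false  [B₁.cnt == false]
10. n4.lim = false  [terminal]
11. n5.lim = 1  [terminal]
12. n0.ok = true  [c.lim == false]
13. n0.live = "wy"  ["wy"]
14. n0.key = "xp"  ["xp"]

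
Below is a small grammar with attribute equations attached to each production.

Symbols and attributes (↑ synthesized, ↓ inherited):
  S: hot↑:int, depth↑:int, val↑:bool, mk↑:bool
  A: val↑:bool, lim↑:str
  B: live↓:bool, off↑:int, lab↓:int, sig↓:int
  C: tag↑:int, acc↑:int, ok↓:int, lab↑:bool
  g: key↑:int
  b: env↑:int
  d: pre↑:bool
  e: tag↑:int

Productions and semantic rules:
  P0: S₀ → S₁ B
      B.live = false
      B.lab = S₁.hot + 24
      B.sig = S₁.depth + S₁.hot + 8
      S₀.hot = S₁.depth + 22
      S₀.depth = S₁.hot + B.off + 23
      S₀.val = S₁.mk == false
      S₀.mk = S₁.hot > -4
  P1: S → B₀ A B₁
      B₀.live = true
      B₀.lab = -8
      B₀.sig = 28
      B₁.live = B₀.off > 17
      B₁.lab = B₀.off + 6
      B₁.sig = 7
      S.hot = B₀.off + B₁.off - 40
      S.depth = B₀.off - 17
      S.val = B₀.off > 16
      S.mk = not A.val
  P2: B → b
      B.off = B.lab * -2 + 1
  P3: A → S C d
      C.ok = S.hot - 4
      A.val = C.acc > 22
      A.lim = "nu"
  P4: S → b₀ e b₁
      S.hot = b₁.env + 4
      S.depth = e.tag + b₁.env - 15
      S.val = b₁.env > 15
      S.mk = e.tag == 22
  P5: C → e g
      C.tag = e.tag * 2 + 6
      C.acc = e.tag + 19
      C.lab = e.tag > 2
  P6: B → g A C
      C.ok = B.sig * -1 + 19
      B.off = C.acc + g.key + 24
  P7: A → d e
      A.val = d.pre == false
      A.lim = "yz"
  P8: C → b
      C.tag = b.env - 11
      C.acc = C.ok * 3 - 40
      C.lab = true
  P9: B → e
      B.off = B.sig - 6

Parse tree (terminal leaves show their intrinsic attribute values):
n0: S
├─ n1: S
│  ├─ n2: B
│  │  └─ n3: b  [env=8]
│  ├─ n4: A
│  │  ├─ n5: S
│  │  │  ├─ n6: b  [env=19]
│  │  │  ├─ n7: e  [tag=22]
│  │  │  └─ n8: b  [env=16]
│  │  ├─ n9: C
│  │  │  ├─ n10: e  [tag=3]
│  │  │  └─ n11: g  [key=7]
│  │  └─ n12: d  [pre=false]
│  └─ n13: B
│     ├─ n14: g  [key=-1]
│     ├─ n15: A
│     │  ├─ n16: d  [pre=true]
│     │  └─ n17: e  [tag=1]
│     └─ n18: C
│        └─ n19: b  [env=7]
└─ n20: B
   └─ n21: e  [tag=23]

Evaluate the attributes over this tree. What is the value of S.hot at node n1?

-4

1. n2.live = true  [true]
2. n2.lab = -8  [-8]
3. n2.sig = 28  [28]
4. n3.env = 8  [terminal]
5. n2.off = 17  [B.lab * -2 + 1]
6. n6.env = 19  [terminal]
7. n7.tag = 22  [terminal]
8. n8.env = 16  [terminal]
9. n5.hot = 20  [b₁.env + 4]
10. n5.depth = 23  [e.tag + b₁.env - 15]
11. n5.val = true  [b₁.env > 15]
12. n5.mk = true  [e.tag == 22]
13. n9.ok = 16  [S.hot - 4]
14. n10.tag = 3  [terminal]
15. n11.key = 7  [terminal]
16. n9.tag = 12  [e.tag * 2 + 6]
17. n9.acc = 22  [e.tag + 19]
18. n9.lab = true  [e.tag > 2]
19. n12.pre = false  [terminal]
20. n4.val = false  [C.acc > 22]
21. n4.lim = "nu"  ["nu"]
22. n13.live = false  [B₀.off > 17]
23. n13.lab = 23  [B₀.off + 6]
24. n13.sig = 7  [7]
25. n14.key = -1  [terminal]
26. n16.pre = true  [terminal]
27. n17.tag = 1  [terminal]
28. n15.val = false  [d.pre == false]
29. n15.lim = "yz"  ["yz"]
30. n18.ok = 12  [B.sig * -1 + 19]
31. n19.env = 7  [terminal]
32. n18.tag = -4  [b.env - 11]
33. n18.acc = -4  [C.ok * 3 - 40]
34. n18.lab = true  [true]
35. n13.off = 19  [C.acc + g.key + 24]
36. n1.hot = -4  [B₀.off + B₁.off - 40]
37. n1.depth = 0  [B₀.off - 17]
38. n1.val = true  [B₀.off > 16]
39. n1.mk = true  [not A.val]
40. n20.live = false  [false]
41. n20.lab = 20  [S₁.hot + 24]
42. n20.sig = 4  [S₁.depth + S₁.hot + 8]
43. n21.tag = 23  [terminal]
44. n20.off = -2  [B.sig - 6]
45. n0.hot = 22  [S₁.depth + 22]
46. n0.depth = 17  [S₁.hot + B.off + 23]
47. n0.val = false  [S₁.mk == false]
48. n0.mk = false  [S₁.hot > -4]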